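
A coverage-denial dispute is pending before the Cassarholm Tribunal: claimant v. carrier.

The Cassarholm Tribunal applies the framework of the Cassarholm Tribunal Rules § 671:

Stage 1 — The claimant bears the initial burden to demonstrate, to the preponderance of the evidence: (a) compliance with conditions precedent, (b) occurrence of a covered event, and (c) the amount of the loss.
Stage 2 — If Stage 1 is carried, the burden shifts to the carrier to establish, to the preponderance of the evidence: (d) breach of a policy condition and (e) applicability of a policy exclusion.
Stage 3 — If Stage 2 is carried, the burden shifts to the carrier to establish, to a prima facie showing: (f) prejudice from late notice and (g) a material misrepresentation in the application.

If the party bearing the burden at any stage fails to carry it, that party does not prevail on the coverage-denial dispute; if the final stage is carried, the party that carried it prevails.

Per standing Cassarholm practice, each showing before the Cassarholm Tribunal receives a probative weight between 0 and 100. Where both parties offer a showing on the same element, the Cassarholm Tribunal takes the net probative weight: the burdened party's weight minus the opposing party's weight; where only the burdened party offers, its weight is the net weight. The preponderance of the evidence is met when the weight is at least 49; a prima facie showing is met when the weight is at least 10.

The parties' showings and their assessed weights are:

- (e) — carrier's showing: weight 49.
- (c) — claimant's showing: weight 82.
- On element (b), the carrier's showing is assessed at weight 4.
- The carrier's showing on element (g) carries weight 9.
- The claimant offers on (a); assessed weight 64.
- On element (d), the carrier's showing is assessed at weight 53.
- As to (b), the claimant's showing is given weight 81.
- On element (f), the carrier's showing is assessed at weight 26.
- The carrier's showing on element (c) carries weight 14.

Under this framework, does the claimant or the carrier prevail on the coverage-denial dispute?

claimant

At Stage 1 the claimant must meet the preponderance of the evidence (weight is at least 49): on (a) the weight is 64, which does reach 49, so (a) meets the standard; on (b) the weight is 81 less the opposing 4 gives net 77, which does reach 49, so (b) meets the standard; on (c) the weight is 82 less the opposing 14 gives net 68, which does reach 49, so (c) meets the standard.
  The claimant carries Stage 1; the carrier now bears the burden.
At Stage 2 the carrier must meet the preponderance of the evidence (weight is at least 49): on (d) the weight is 53, which does reach 49, so (d) meets the standard; on (e) the weight is 49, which does reach 49, so (e) meets the standard.
  Stage 2 carried; the burden remains with the carrier.
At Stage 3 the carrier must meet a prima facie showing (weight is at least 10): on (f) the weight is 26, ≥ 10, so (f) meets the standard; on (g) the weight is 9, < 10, so (g) does not meet the standard.
  Not every element is met, so the carrier fails to carry Stage 3.
The analysis ends at Stage 3; the claimant prevails.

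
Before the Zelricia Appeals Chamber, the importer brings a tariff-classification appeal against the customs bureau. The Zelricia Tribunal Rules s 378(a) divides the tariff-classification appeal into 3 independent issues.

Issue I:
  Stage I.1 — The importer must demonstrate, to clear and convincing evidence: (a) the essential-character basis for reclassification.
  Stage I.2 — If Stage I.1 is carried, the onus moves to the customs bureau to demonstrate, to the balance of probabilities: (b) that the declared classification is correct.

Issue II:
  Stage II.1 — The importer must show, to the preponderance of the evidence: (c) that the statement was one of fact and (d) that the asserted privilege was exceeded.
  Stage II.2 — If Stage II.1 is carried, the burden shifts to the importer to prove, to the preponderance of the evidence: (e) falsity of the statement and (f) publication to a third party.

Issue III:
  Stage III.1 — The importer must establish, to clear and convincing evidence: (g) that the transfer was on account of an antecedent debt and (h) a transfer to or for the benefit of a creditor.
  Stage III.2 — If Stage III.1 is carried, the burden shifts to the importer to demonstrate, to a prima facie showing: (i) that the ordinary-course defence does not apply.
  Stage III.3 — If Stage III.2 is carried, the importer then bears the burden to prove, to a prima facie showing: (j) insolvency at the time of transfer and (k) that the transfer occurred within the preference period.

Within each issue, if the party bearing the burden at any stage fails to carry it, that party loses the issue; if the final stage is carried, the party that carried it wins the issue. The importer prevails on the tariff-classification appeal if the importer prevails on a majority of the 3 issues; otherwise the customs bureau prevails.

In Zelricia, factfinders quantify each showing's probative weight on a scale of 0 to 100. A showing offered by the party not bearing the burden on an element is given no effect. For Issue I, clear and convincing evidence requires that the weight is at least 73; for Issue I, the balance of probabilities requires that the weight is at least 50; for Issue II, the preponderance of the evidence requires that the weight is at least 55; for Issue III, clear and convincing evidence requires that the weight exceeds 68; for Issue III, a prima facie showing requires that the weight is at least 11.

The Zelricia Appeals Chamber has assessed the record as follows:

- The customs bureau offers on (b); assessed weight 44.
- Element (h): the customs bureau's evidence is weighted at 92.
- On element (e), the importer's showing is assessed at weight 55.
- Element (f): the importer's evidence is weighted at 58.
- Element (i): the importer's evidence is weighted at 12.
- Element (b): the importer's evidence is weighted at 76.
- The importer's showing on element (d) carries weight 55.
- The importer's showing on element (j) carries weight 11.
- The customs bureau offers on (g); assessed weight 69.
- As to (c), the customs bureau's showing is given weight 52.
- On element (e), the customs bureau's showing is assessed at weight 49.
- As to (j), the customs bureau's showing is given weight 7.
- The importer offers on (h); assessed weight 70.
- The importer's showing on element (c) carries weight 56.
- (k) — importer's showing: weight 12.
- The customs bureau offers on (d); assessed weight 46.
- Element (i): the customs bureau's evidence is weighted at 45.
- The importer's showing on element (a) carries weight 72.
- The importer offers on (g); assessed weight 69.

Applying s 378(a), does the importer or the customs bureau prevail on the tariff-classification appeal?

— Issue I —
Stage I.1 (importer, clear and convincing evidence, weight is at least 73): (a) 72 < 73 — fails.
  The importer does not carry Stage I.1.
The analysis ends at Stage I.1; the customs bureau prevails on this issue.
— Issue II —
At Stage II.1 the importer must meet the preponderance of the evidence (weight is at least 55): on (c) the weight is 56 (the customs bureau's 52 is given no effect), which does reach 55, so (c) meets the standard; on (d) the weight is 55 (the customs bureau's 46 is given no effect), which does reach 55, so (d) meets the standard.
  All elements met. The importer retains the burden for Stage II.2.
At Stage II.2 the importer must meet the preponderance of the evidence (weight is at least 55): on (e) the weight is 55 (the customs bureau's 49 is given no effect), ≥ 55, so (e) meets the standard; on (f) the weight is 58, ≥ 55, so (f) meets the standard.
  Stage II.2 carried; the final stage is satisfied.
With every stage satisfied, the importer prevails on this issue.
— Issue III —
Stage III.1 (importer, clear and convincing evidence, weight exceeds 68): (g) 69 (customs bureau's 69 disregarded) > 68 — meets; (h) 70 (customs bureau's 92 disregarded) > 68 — meets.
  All elements met. The importer retains the burden for Stage III.2.
Stage III.2 (importer, a prima facie showing, weight is at least 11): (i) 12 (customs bureau's 45 disregarded) ≥ 11 — meets.
  All elements met. The importer retains the burden for Stage III.3.
Stage III.3 (importer, a prima facie showing, weight is at least 11): (j) 11 (customs bureau's 7 disregarded) ≥ 11 — meets; (k) 12 ≥ 11 — meets.
  Stage III.3 carried; the final stage is satisfied.
Every stage carried; the importer prevails on this issue.
Per-issue: Issue I → customs bureau; Issue II → importer; Issue III → importer. The importer must prevail on a majority of issues; overall, the importer prevails.

importer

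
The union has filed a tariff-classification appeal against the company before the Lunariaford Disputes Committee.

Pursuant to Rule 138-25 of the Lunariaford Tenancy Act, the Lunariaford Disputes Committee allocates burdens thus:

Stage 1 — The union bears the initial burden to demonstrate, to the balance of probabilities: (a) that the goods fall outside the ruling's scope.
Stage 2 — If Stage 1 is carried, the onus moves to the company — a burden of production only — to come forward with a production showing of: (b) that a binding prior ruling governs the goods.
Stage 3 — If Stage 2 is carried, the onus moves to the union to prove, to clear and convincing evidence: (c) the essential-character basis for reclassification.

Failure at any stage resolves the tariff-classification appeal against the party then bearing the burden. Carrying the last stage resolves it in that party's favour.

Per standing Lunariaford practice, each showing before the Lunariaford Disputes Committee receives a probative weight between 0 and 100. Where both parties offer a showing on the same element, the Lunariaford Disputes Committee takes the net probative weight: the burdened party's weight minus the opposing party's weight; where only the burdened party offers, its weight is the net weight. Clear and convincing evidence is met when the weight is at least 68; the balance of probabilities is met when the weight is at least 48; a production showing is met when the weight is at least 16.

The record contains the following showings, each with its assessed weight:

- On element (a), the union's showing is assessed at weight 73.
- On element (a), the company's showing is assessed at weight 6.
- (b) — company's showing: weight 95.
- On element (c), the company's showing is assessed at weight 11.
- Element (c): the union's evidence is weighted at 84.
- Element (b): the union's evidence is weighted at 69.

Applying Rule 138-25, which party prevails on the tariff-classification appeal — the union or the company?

union

At Stage 1 the union must meet the balance of probabilities (weight is at least 48): on (a) the weight is 73 less the opposing 6 gives net 67, ≥ 48, so (a) meets the standard.
  Stage 1 carried; the burden shifts to the company.
At Stage 2 the company must meet a production showing (weight is at least 16): on (b) the weight is 95 less the opposing 69 gives net 26, which does reach 16, so (b) meets the standard.
  Stage 2 carried; the burden shifts to the union.
At Stage 3 the union must meet clear and convincing evidence (weight is at least 68): on (c) the weight is 84 less the opposing 11 gives net 73, ≥ 68, so (c) meets the standard.
  All elements met at the final stage.
All stages carried — the union prevails.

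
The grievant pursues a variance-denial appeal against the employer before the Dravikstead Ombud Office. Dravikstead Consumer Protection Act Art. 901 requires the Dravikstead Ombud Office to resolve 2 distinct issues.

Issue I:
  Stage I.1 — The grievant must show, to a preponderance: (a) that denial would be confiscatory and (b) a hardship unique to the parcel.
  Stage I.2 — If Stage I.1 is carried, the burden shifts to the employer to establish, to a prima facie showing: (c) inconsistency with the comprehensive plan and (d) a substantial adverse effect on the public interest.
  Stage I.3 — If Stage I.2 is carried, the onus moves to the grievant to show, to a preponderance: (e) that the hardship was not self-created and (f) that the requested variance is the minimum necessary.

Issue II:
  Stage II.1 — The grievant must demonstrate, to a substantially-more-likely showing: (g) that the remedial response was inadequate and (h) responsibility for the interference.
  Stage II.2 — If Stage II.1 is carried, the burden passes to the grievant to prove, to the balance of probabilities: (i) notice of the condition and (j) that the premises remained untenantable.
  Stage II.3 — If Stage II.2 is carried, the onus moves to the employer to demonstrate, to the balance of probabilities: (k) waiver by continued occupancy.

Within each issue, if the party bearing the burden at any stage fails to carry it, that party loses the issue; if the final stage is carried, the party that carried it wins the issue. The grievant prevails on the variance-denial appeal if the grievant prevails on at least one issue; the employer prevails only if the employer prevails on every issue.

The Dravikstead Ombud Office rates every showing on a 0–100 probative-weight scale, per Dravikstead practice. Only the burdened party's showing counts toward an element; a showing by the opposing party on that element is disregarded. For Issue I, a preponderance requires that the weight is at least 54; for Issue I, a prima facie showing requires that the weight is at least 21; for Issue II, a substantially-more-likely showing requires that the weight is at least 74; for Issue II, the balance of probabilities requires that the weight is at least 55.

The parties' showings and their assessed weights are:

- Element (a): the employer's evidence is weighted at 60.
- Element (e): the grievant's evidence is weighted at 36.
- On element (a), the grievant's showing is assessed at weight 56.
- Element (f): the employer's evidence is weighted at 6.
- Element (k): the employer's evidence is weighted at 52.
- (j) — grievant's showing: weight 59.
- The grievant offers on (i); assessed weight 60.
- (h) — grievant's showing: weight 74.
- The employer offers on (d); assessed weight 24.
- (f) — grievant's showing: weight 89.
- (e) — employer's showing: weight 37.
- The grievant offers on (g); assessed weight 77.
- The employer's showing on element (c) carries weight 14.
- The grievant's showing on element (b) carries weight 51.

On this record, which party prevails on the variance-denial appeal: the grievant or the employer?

— Issue I —
Stage I.1 — burden on grievant; standard: a preponderance (weight is at least 54).
    (a): 56 (employer's 60 disregarded) ≥ 54 [met]
    (b): 51 < 54 [not met]
  The grievant does not carry Stage I.1.
The employer prevails on this issue.
— Issue II —
Stage II.1 (grievant, a substantially-more-likely showing, weight is at least 74): (g) 77 ≥ 74 — meets; (h) 74 ≥ 74 — meets.
  All elements met. The grievant retains the burden for Stage II.2.
Stage II.2 (grievant, the balance of probabilities, weight is at least 55): (i) 60 ≥ 55 — meets; (j) 59 ≥ 55 — meets.
  The grievant carries Stage II.2; the employer now bears the burden.
Stage II.3 (employer, the balance of probabilities, weight is at least 55): (k) 52 < 55 — fails.
  Not every element is met, so the employer fails to carry Stage II.3.
The grievant prevails on this issue.
Per-issue: Issue I → employer; Issue II → grievant. The grievant must prevail on at least one issue; overall, the grievant prevails.

grievant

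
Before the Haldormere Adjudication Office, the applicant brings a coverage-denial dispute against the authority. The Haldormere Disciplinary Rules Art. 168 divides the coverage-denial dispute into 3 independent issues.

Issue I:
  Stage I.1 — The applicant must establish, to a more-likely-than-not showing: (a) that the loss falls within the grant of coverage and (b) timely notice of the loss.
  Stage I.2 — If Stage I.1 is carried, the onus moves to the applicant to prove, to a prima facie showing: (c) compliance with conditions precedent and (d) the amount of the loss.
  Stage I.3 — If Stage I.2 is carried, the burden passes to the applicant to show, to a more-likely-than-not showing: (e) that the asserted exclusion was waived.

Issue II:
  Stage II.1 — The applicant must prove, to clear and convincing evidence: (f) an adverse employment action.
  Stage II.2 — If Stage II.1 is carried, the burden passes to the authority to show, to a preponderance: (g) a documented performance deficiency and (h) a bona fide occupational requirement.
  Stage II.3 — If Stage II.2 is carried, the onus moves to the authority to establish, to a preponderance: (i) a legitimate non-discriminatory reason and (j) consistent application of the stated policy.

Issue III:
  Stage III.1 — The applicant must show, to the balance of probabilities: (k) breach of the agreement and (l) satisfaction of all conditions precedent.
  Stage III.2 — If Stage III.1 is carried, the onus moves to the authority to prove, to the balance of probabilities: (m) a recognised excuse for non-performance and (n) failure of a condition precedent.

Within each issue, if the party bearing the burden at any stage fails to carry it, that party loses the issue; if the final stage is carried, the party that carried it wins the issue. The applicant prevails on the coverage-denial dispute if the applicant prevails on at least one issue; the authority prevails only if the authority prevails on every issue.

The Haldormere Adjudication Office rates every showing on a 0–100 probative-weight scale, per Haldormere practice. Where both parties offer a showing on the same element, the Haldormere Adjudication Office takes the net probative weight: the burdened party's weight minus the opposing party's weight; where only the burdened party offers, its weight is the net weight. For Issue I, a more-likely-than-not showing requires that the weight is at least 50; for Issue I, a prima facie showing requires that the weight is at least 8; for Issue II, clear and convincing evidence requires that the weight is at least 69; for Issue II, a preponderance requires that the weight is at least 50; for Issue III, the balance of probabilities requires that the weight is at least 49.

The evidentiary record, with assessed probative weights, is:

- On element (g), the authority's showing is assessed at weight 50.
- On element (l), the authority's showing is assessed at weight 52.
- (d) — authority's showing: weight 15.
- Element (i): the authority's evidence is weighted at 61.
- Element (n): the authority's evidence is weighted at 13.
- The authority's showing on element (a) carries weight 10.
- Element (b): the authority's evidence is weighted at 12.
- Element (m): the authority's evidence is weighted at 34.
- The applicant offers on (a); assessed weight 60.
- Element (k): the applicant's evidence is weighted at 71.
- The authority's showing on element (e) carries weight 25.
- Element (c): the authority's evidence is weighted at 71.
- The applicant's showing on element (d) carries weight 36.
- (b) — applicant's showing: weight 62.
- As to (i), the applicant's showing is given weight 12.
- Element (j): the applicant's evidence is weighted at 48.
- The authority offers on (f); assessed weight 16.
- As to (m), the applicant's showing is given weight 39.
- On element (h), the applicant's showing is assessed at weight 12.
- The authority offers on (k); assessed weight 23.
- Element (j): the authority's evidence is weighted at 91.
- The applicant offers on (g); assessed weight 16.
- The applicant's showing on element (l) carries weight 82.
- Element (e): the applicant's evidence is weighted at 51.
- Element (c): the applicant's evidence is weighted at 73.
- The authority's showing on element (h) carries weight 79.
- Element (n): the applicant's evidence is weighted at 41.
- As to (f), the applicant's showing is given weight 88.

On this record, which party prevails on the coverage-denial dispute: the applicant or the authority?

— Issue I —
Stage I.1 (applicant, a more-likely-than-not showing, weight is at least 50): (a) net 60−10=50 ≥ 50 — meets; (b) net 62−12=50 ≥ 50 — meets.
  All elements met. The applicant retains the burden for Stage I.2.
Stage I.2 (applicant, a prima facie showing, weight is at least 8): (c) net 73−71=2 < 8 — fails; (d) net 36−15=21 ≥ 8 — meets.
  Not every element is met, so the applicant fails to carry Stage I.2.
The authority prevails on this issue.
— Issue II —
At Stage II.1 the applicant must meet clear and convincing evidence (weight is at least 69): on (f) the weight is 88 less the opposing 16 gives net 72, ≥ 69, so (f) meets the standard.
  All elements met. The burden passes to the authority.
At Stage II.2 the authority must meet a preponderance (weight is at least 50): on (g) the weight is 50 less the opposing 16 gives net 34, which does not reach 50, so (g) does not meet the standard; on (h) the weight is 79 less the opposing 12 gives net 67, which does reach 50, so (h) meets the standard.
  Stage II.2 not carried; the authority fails its burden.
The analysis ends at Stage II.2; the applicant prevails on this issue.
— Issue III —
Stage III.1 (applicant, the balance of probabilities, weight is at least 49): (k) net 71−23=48 < 49 — fails; (l) net 82−52=30 < 49 — fails.
  The applicant does not carry Stage III.1.
The authority prevails on this issue.
Per-issue: Issue I → authority; Issue II → applicant; Issue III → authority. The applicant must prevail on at least one issue; overall, the applicant prevails.

applicant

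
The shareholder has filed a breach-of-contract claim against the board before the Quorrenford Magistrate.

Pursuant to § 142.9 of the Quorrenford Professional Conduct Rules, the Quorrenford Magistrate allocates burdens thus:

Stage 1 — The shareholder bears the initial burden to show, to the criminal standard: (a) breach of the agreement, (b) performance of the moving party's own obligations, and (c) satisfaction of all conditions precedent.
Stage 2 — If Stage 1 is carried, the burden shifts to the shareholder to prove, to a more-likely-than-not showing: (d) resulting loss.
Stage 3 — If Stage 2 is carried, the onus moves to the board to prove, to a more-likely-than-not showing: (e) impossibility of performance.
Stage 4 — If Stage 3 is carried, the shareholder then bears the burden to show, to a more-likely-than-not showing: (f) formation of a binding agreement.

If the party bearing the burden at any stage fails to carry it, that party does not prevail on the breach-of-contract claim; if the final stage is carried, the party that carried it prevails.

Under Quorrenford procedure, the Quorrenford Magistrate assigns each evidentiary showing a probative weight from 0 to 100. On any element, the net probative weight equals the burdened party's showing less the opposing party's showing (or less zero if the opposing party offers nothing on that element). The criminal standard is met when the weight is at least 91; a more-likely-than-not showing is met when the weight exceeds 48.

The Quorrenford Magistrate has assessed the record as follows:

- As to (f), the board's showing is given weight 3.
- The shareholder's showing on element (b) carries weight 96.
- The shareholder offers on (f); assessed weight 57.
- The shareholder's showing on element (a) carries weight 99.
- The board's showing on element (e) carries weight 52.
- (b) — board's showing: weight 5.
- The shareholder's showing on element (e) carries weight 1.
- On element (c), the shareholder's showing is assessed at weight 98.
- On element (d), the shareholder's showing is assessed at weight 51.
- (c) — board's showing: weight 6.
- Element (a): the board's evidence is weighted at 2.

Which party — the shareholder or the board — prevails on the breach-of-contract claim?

At Stage 1 the shareholder must meet the criminal standard (weight is at least 91): on (a) the weight is 99 less the opposing 2 gives net 97, which does reach 91, so (a) meets the standard; on (b) the weight is 96 less the opposing 5 gives net 91, which does reach 91, so (b) meets the standard; on (c) the weight is 98 less the opposing 6 gives net 92, which does reach 91, so (c) meets the standard.
  Stage 1 is satisfied; the shareholder continues to bear the burden.
At Stage 2 the shareholder must meet a more-likely-than-not showing (weight exceeds 48): on (d) the weight is 51, which does exceed 48, so (d) meets the standard.
  All elements met. The burden passes to the board.
At Stage 3 the board must meet a more-likely-than-not showing (weight exceeds 48): on (e) the weight is 52 less the opposing 1 gives net 51, > 48, so (e) meets the standard.
  The board carries Stage 3; the shareholder now bears the burden.
At Stage 4 the shareholder must meet a more-likely-than-not showing (weight exceeds 48): on (f) the weight is 57 less the opposing 3 gives net 54, > 48, so (f) meets the standard.
  Stage 4 carried; the final stage is satisfied.
Every stage carried; the shareholder prevails.

shareholder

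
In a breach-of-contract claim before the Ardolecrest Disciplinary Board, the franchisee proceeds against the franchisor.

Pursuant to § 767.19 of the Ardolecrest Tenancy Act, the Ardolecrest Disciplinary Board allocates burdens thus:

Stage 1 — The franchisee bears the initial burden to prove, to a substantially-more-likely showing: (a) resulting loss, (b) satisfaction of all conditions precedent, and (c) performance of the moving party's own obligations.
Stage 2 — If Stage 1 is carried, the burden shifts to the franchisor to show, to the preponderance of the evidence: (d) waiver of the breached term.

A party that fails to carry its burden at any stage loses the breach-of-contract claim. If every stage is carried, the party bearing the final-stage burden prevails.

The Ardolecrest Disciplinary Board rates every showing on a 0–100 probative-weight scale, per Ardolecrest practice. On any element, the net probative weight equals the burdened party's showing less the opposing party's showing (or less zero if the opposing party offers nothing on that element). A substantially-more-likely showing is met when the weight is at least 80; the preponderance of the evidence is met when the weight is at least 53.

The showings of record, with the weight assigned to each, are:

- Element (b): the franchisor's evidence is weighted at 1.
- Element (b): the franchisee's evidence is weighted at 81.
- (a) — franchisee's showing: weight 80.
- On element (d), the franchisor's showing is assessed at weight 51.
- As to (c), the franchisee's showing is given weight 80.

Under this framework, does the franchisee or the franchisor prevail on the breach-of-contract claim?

At Stage 1 the franchisee must meet a substantially-more-likely showing (weight is at least 80): on (a) the weight is 80, which does reach 80, so (a) meets the standard; on (b) the weight is 81 less the opposing 1 gives net 80, ≥ 80, so (b) meets the standard; on (c) the weight is 80, ≥ 80, so (c) meets the standard.
  Stage 1 is satisfied; the onus moves to the franchisor.
At Stage 2 the franchisor must meet the preponderance of the evidence (weight is at least 53): on (d) the weight is 51, which does not reach 53, so (d) does not meet the standard.
  The franchisor does not carry Stage 2.
So the franchisee prevails.

franchisee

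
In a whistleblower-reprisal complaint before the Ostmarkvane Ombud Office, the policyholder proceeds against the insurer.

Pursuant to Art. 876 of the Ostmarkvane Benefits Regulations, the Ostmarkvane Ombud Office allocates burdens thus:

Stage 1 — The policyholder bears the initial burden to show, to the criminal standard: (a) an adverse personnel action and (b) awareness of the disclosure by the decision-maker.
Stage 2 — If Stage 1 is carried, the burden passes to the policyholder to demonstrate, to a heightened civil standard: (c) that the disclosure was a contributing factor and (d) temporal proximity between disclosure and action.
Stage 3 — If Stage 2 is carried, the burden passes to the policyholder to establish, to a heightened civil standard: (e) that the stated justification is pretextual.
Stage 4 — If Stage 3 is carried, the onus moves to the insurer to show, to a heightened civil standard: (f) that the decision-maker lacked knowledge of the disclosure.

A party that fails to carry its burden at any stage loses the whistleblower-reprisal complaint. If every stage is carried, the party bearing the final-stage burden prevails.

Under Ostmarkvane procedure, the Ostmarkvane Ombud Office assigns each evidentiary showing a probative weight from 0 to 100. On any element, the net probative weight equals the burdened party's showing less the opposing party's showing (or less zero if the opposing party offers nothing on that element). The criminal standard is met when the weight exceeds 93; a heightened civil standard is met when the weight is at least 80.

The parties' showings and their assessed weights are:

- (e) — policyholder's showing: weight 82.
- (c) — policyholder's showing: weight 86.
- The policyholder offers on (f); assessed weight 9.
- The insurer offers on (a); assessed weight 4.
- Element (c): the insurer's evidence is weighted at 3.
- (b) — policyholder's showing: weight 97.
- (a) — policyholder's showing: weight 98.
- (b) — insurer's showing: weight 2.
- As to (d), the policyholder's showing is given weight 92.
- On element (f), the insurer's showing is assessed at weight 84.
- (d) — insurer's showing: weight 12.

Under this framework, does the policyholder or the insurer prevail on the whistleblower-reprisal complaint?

policyholder

Stage 1 — burden on policyholder; standard: the criminal standard (weight exceeds 93).
    (a): 98 − 4 = 94 > 93 [met]
    (b): 97 − 2 = 95 > 93 [met]
  All elements met. The policyholder retains the burden for Stage 2.
Stage 2 — burden on policyholder; standard: a heightened civil standard (weight is at least 80).
    (c): 86 − 3 = 83 ≥ 80 [met]
    (d): 92 − 12 = 80 ≥ 80 [met]
  Stage 2 carried; the burden remains with the policyholder.
Stage 3 — burden on policyholder; standard: a heightened civil standard (weight is at least 80).
    (e): 82 ≥ 80 [met]
  Stage 3 is satisfied; the onus moves to the insurer.
Stage 4 — burden on insurer; standard: a heightened civil standard (weight is at least 80).
    (f): 84 − 9 = 75 < 80 [not met]
  Not every element is met, so the insurer fails to carry Stage 4.
The policyholder prevails.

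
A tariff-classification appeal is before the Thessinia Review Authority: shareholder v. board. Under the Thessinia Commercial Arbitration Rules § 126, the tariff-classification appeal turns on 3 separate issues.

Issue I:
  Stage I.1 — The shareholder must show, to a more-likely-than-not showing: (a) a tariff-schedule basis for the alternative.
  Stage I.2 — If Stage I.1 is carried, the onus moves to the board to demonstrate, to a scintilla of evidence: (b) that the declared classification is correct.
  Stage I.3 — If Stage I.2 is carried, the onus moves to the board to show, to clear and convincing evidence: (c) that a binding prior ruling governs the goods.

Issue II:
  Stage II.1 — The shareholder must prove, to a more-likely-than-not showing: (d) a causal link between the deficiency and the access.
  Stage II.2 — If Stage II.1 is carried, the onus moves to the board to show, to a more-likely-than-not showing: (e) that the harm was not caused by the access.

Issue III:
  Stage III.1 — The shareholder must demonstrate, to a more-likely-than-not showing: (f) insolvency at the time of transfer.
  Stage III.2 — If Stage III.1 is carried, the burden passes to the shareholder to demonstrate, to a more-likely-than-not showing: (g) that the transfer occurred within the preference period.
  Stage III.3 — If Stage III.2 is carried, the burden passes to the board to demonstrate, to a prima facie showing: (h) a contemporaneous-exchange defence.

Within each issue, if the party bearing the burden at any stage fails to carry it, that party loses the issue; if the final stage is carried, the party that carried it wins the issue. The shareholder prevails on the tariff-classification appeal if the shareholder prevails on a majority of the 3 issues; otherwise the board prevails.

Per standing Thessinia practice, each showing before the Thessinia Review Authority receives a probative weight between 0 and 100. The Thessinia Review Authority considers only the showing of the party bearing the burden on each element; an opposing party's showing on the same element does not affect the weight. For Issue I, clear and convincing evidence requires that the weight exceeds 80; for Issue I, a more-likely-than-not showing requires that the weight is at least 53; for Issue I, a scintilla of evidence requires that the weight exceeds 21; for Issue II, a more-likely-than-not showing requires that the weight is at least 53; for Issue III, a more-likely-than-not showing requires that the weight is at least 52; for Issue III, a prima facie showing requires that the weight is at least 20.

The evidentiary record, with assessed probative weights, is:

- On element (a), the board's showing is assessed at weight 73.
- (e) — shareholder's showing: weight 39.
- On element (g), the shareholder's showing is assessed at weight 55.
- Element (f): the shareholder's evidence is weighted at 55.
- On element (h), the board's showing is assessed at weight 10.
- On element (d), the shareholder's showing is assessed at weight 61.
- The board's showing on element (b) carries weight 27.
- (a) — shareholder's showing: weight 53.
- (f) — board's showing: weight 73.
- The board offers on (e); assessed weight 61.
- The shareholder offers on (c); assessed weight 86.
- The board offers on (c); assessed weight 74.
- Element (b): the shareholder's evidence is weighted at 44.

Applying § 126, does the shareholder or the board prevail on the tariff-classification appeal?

shareholder

— Issue I —
Stage I.1 (shareholder, a more-likely-than-not showing, weight is at least 53): (a) 53 (board's 73 disregarded) ≥ 53 — meets.
  All elements met. The burden passes to the board.
Stage I.2 (board, a scintilla of evidence, weight exceeds 21): (b) 27 (shareholder's 44 disregarded) > 21 — meets.
  All elements met. The board retains the burden for Stage I.3.
Stage I.3 (board, clear and convincing evidence, weight exceeds 80): (c) 74 (shareholder's 86 disregarded) ≤ 80 — fails.
  Stage I.3 not carried; the board fails its burden.
The analysis ends at Stage I.3; the shareholder prevails on this issue.
— Issue II —
Stage II.1 (shareholder, a more-likely-than-not showing, weight is at least 53): (d) 61 ≥ 53 — meets.
  All elements met. The burden passes to the board.
Stage II.2 (board, a more-likely-than-not showing, weight is at least 53): (e) 61 (shareholder's 39 disregarded) ≥ 53 — meets.
  Stage II.2 carried; the final stage is satisfied.
With every stage satisfied, the board prevails on this issue.
— Issue III —
At Stage III.1 the shareholder must meet a more-likely-than-not showing (weight is at least 52): on (f) the weight is 55 (the board's 73 is given no effect), ≥ 52, so (f) meets the standard.
  All elements met. The shareholder retains the burden for Stage III.2.
At Stage III.2 the shareholder must meet a more-likely-than-not showing (weight is at least 52): on (g) the weight is 55, ≥ 52, so (g) meets the standard.
  Stage III.2 is satisfied; the onus moves to the board.
At Stage III.3 the board must meet a prima facie showing (weight is at least 20): on (h) the weight is 10, < 20, so (h) does not meet the standard.
  Stage III.3 not carried; the board fails its burden.
The analysis ends at Stage III.3; the shareholder prevails on this issue.
Per-issue: Issue I → shareholder; Issue II → board; Issue III → shareholder. The shareholder must prevail on a majority of issues; overall, the shareholder prevails.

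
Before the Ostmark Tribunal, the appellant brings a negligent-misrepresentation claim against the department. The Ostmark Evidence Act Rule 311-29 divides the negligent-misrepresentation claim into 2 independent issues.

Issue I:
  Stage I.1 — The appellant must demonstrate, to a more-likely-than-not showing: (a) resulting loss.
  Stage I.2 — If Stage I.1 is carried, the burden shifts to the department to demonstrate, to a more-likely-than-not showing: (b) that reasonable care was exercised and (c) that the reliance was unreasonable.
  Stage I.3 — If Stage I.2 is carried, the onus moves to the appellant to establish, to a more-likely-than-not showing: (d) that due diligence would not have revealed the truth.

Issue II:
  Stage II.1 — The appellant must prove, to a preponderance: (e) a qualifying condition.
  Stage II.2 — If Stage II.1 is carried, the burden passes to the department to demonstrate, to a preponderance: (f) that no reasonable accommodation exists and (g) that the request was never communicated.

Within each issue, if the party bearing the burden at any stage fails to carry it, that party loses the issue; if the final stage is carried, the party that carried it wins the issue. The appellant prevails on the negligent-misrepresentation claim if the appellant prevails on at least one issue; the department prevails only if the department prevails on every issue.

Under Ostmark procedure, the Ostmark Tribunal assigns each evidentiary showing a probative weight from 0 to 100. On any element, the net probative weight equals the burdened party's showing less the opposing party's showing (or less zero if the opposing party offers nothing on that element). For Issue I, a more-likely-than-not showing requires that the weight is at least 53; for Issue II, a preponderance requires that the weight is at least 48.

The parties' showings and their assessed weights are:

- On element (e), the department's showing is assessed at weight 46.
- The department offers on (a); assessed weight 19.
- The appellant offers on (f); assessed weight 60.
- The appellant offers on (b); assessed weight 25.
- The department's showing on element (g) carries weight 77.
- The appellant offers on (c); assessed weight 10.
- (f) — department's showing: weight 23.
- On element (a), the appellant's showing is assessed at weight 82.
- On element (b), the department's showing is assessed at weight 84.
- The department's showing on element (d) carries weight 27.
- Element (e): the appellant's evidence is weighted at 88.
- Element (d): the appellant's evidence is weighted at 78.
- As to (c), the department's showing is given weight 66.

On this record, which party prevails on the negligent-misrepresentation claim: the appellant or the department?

department

— Issue I —
Stage I.1 — burden on appellant; standard: a more-likely-than-not showing (weight is at least 53).
    (a): 82 − 19 = 63 ≥ 53 [met]
  All elements met. The burden passes to the department.
Stage I.2 — burden on department; standard: a more-likely-than-not showing (weight is at least 53).
    (b): 84 − 25 = 59 ≥ 53 [met]
    (c): 66 − 10 = 56 ≥ 53 [met]
  Stage I.2 is satisfied; the onus moves to the appellant.
Stage I.3 — burden on appellant; standard: a more-likely-than-not showing (weight is at least 53).
    (d): 78 − 27 = 51 < 53 [not met]
  Stage I.3 not carried; the appellant fails its burden.
The department prevails on this issue.
— Issue II —
At Stage II.1 the appellant must meet a preponderance (weight is at least 48): on (e) the weight is 88 less the opposing 46 gives net 42, which does not reach 48, so (e) does not meet the standard.
  Not every element is met, so the appellant fails to carry Stage II.1.
The analysis ends at Stage II.1; the department prevails on this issue.
Per-issue: Issue I → department; Issue II → department. The appellant must prevail on at least one issue; overall, the department prevails.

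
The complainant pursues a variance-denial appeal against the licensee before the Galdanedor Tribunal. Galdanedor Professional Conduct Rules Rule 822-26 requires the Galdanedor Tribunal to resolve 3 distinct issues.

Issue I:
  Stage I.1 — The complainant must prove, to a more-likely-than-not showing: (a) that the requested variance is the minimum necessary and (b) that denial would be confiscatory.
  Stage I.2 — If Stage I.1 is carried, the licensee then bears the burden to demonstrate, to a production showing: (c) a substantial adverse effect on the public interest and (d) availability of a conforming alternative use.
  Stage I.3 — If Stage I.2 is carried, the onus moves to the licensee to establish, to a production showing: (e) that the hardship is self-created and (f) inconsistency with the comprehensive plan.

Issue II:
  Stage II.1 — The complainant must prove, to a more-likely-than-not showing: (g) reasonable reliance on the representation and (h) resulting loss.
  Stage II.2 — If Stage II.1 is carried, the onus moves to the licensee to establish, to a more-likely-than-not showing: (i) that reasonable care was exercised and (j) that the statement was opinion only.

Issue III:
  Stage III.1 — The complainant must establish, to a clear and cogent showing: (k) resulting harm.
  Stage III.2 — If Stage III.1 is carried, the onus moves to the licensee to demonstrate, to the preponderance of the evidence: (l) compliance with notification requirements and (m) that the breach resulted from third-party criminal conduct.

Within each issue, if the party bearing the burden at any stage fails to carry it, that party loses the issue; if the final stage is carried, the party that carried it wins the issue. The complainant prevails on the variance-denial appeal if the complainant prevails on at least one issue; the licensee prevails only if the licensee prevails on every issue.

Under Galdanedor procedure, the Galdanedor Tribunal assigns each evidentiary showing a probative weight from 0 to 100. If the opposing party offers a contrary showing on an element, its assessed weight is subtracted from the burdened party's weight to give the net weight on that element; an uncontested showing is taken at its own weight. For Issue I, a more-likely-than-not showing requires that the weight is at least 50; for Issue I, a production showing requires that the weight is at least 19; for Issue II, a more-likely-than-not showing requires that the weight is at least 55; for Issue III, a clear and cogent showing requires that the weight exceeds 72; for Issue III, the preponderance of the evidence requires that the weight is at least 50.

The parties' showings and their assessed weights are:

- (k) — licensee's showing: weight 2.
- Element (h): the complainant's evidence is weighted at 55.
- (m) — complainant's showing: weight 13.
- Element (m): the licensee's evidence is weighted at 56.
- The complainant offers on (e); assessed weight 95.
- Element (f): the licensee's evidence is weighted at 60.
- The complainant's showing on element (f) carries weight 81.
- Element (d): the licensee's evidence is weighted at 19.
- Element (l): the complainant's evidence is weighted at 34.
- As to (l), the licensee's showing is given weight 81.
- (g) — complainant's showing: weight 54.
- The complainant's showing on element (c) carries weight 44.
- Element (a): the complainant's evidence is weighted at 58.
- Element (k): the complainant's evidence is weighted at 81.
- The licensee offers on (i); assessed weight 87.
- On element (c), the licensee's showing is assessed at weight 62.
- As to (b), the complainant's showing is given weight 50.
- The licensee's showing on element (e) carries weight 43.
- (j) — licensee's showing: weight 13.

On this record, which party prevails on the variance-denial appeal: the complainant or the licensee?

— Issue I —
Stage I.1 — burden on complainant; standard: a more-likely-than-not showing (weight is at least 50).
    (a): 58 ≥ 50 [met]
    (b): 50 ≥ 50 [met]
  The complainant carries Stage I.1; the licensee now bears the burden.
Stage I.2 — burden on licensee; standard: a production showing (weight is at least 19).
    (c): 62 − 44 = 18 < 19 [not met]
    (d): 19 ≥ 19 [met]
  Not every element is met, so the licensee fails to carry Stage I.2.
The analysis ends at Stage I.2; the complainant prevails on this issue.
— Issue II —
At Stage II.1 the complainant must meet a more-likely-than-not showing (weight is at least 55): on (g) the weight is 54, < 55, so (g) does not meet the standard; on (h) the weight is 55, ≥ 55, so (h) meets the standard.
  The complainant does not carry Stage II.1.
The licensee prevails on this issue.
— Issue III —
Stage III.1 — burden on complainant; standard: a clear and cogent showing (weight exceeds 72).
    (k): 81 − 2 = 79 > 72 [met]
  The complainant carries Stage III.1; the licensee now bears the burden.
Stage III.2 — burden on licensee; standard: the preponderance of the evidence (weight is at least 50).
    (l): 81 − 34 = 47 < 50 [not met]
    (m): 56 − 13 = 43 < 50 [not met]
  Stage III.2 not carried; the licensee fails its burden.
The analysis ends at Stage III.2; the complainant prevails on this issue.
Per-issue: Issue I → complainant; Issue II → licensee; Issue III → complainant. The complainant must prevail on at least one issue; overall, the complainant prevails.

complainant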